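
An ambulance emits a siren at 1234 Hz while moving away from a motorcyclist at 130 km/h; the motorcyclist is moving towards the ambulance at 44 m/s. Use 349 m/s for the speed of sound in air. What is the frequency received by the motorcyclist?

130 km/h = 36.11 m/s.
With source receding and observer approaching, f' = f · (v + v_o)/(v + v_s).
f' = 1234 × (349 + 44)/(349 + 36.11) = 1234 × 393/385.11 ≈ 1259 Hz.

1259 Hz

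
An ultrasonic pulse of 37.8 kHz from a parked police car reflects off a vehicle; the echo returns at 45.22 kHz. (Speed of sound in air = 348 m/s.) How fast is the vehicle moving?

31 m/s

Double Doppler shift off a moving reflector: f₂ = f₀ · (v + u)/(v − u) (u > 0 toward emitter).
Rearranging, u = v · (f₂ − f₀)/(f₂ + f₀) = 348 × 7.42/83.02 ≈ 31 m/s.
So the vehicle is moving at 31 m/s toward the emitter.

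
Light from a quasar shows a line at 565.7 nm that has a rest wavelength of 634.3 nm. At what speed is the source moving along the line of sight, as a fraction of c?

λ'/λ₀ = 0.8918 < 1 (blueshift), so the source is approaching.
λ'/λ₀ = √((1 − β)/(1 + β)) for an approaching source ⇒ β = (1 − r²)/(1 + r²) with r = λ'/λ₀.
β = (1 − 0.7954)/(1 + 0.7954) ≈ 0.114.

0.114c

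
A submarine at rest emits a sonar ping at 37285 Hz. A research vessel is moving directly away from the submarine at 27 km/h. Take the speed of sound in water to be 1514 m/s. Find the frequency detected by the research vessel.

37100 Hz

27 km/h = 7.5 m/s.
Only the observer moves, away from the source, so f' = f · (v − v_o)/v.
f' = 37285 × (1514 − 7.5)/1514 = 37285 × 1506.5/1514 ≈ 37100 Hz.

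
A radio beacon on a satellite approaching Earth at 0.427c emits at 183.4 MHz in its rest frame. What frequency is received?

289.4 MHz

Relativistic Doppler for frequency: f' = f₀ · √((1 + β)/(1 − β)).
f' = 183.4 × √(1.4270/0.5730) = 183.4 × 1.57810 ≈ 289.4 MHz.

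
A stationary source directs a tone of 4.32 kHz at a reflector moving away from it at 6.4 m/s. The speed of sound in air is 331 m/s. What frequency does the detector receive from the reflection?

4.16 kHz

At the reflector (a moving observer), f₁ = f₀ · (v − u)/v = 4.32 × 324.6/331 ≈ 4.24 kHz.
On reflection it acts as a source moving away from the stationary detector: f₂ = f₁ · v/(v + u) = 4.24 × 331/337.4 ≈ 4.16 kHz.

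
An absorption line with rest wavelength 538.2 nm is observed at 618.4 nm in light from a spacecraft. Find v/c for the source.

λ'/λ₀ = 1.1490 > 1 (redshift), so the source is receding.
λ'/λ₀ = √((1 + β)/(1 − β)) for a receding source ⇒ β = (r² − 1)/(r² + 1) with r = λ'/λ₀.
β = (1.3202 − 1)/(1.3202 + 1) ≈ 0.138.

0.138c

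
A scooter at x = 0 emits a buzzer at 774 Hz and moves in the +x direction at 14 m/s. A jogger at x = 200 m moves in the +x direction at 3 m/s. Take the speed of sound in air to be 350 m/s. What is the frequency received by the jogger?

799 Hz

The observer lies on the +x side, so the source is heading toward the observer and the observer is heading away from the source.
With source approaching and observer receding, f' = f · (v − v_o)/(v − v_s).
f' = 774 × (350 − 3)/(350 − 14) = 774 × 347/336 ≈ 799 Hz.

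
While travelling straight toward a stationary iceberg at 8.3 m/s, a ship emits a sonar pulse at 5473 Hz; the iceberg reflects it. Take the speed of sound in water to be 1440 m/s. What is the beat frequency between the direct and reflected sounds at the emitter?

63 Hz

The iceberg receives the sound from a moving source: f₁ = f₀ · v/(v − v_e) = 5473 × 1440/1431.7 ≈ 5504.7 Hz.
On the return leg the ship is a moving observer: f₂ = f₁ · (v + v_e)/v = 5504.7 × 1448.3/1440 ≈ 5536.5 Hz.
Beat against the emitted tone: |f₂ − f₀| = 2v_e·f₀/(v − v_e) = 2 × 8.3 × 5473/1431.7 ≈ 63 Hz.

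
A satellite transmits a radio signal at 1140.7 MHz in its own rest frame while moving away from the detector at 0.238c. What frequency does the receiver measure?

894.9 MHz

Relativistic Doppler for frequency: f' = f₀ · √((1 − β)/(1 + β)).
f' = 1140.7 × √(0.7620/1.2380) = 1140.7 × 0.78454 ≈ 894.9 MHz.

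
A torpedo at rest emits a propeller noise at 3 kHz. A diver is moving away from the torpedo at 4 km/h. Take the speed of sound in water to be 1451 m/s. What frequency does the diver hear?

4 km/h = 1.111 m/s.
Moving observer, stationary source: f' = f · (v − v_o)/v.
f' = 3 × (1451 − 1.111)/1451 = 3 × 1449.9/1451 ≈ 3.00 kHz.

3.00 kHz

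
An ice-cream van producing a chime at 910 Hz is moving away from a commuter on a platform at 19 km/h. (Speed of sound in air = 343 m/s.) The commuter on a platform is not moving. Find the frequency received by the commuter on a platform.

19 km/h = 5.278 m/s.
Moving source, stationary observer: f' = f · v/(v + v_s) since the source is receding.
f' = 910 × 343/(343 + 5.278) = 910 × 343/348.3 ≈ 896 Hz.

896 Hz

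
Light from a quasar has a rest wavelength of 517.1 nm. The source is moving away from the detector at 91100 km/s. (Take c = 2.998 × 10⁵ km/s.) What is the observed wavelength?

707.7 nm

β = v/c = 91100/299800 = 0.3039.
Relativistic Doppler for wavelength: λ' = λ₀ · √((1 + β)/(1 − β)).
λ' = 517.1 × √(1.3039/0.6961) = 517.1 × 1.36858 ≈ 707.7 nm.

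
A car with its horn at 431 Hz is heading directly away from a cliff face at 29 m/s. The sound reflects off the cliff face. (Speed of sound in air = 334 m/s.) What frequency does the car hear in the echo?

362 Hz

The cliff face receives the sound from a moving source: f₁ = f₀ · v/(v + v_e) = 431 × 334/363 ≈ 397 Hz.
On the return leg the car is a moving observer: f₂ = f₁ · (v − v_e)/v = 397 × 305/334 ≈ 362 Hz.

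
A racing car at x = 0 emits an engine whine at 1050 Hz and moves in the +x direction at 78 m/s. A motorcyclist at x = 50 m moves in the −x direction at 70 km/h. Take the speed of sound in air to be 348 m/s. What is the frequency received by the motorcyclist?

70 km/h = 19.44 m/s.
The observer lies on the +x side, so the source is heading toward the observer and the observer is heading toward the source.
Both move, so f' = f · (v + v_o)/(v − v_s).
f' = 1050 × (348 + 19.44)/(348 − 78) = 1050 × 367.44/270 ≈ 1429 Hz.

1429 Hz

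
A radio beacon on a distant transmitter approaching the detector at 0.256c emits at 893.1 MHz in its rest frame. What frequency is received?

Relativistic Doppler for frequency: f' = f₀ · √((1 + β)/(1 − β)).
f' = 893.1 × √(1.2560/0.7440) = 893.1 × 1.29930 ≈ 1160.4 MHz.

1160.4 MHz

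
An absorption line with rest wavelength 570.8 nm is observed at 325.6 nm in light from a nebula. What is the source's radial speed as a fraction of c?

0.509

λ'/λ₀ = 0.5704 < 1 (blueshift), so the source is approaching.
λ'/λ₀ = √((1 − β)/(1 + β)) for an approaching source ⇒ β = (1 − r²)/(1 + r²) with r = λ'/λ₀.
β = (1 − 0.3254)/(1 + 0.3254) ≈ 0.509.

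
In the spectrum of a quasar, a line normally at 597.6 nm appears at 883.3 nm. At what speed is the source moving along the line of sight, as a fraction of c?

λ'/λ₀ = 1.4781 > 1 (redshift), so the source is receding.
λ'/λ₀ = √((1 + β)/(1 − β)) for a receding source ⇒ β = (r² − 1)/(r² + 1) with r = λ'/λ₀.
β = (2.1847 − 1)/(2.1847 + 1) ≈ 0.372.

0.372c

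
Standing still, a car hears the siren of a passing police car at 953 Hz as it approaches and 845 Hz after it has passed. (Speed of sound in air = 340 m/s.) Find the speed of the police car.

f₁/f₂ = (v + v_s)/(v − v_s), so v_s = v · (f₁ − f₂)/(f₁ + f₂).
v_s = 340 × (953 − 845)/(953 + 845) = 340 × 108/1798 ≈ 20.4 m/s.

20.4 m/s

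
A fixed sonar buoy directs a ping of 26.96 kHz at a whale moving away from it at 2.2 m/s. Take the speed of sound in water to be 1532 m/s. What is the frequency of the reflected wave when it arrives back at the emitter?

The whale first receives the wave as a moving observer: f₁ = f₀ · (v − u)/v = 26.96 × (1532 − 2.2)/1532 ≈ 26.9 kHz.
The reflection then acts as a moving source: f₂ = f₁ · v/(v + u) ≈ 26.9 kHz.
Equivalently f₂ = f₀ · (v − u)/(v + u).

26.9 kHz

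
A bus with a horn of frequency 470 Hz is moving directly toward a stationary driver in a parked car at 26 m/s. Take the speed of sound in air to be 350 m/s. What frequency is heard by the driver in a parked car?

Moving source, stationary observer: f' = f · v/(v − v_s) since the source is approaching.
f' = 470 × 350/(350 − 26) = 470 × 350/324 ≈ 508 Hz.

508 Hz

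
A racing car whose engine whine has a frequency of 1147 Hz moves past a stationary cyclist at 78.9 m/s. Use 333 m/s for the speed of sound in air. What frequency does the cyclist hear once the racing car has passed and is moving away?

927 Hz

Receding: f₂ = f · v/(v + v_s) = 1147 × 333/411.9 ≈ 927 Hz.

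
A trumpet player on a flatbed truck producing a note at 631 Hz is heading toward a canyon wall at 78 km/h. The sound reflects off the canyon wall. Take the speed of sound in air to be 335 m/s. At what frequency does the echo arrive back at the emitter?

78 km/h = 21.67 m/s.
The canyon wall receives the sound from a moving source: f₁ = f₀ · v/(v − v_e) = 631 × 335/313.33 ≈ 675 Hz.
On the return leg the trumpet player on a flatbed truck is a moving observer: f₂ = f₁ · (v + v_e)/v = 675 × 356.67/335 ≈ 718 Hz.
Equivalently f₂ = f₀ · (v + v_e)/(v − v_e).

718 Hz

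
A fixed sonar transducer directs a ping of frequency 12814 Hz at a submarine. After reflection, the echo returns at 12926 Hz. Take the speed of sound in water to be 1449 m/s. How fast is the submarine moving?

Double Doppler shift off a moving reflector: f₂ = f₀ · (v + u)/(v − u) (u > 0 toward emitter).
Rearranging, u = v · (f₂ − f₀)/(f₂ + f₀) = 1449 × 112/25740 ≈ 6.3 m/s.
So the submarine is moving at 6.3 m/s toward the emitter.

6.3 m/s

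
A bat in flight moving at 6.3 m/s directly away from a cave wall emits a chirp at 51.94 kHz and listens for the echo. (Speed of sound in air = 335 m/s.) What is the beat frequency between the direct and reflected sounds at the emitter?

1918 Hz

The cave wall receives the sound from a moving source: f₁ = f₀ · v/(v + v_e) = 51.94 × 335/341.3 ≈ 50.981 kHz.
On the return leg the bat in flight is a moving observer: f₂ = f₁ · (v − v_e)/v = 50.981 × 328.7/335 ≈ 50.022 kHz.
Equivalently f₂ = f₀ · (v − v_e)/(v + v_e).
Beat against the emitted tone (with f₀ = 51940 Hz): |f₂ − f₀| = 2v_e·f₀/(v + v_e) = 2 × 6.3 × 51940/341.3 ≈ 1918 Hz.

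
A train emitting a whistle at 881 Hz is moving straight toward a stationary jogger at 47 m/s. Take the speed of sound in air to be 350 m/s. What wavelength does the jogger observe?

34.4 cm

Moving source, stationary observer: f' = f · v/(v − v_s) since the source is approaching.
f' = 881 × 350/(350 − 47) ≈ 1018 Hz.
λ' = v/f' = 350/1017.66 ≈ 34.4 cm.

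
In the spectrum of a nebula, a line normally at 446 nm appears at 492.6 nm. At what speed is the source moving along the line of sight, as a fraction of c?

0.099

λ'/λ₀ = 1.1045 > 1 (redshift), so the source is receding.
λ'/λ₀ = √((1 + β)/(1 − β)) for a receding source ⇒ β = (r² − 1)/(r² + 1) with r = λ'/λ₀.
β = (1.2199 − 1)/(1.2199 + 1) ≈ 0.099.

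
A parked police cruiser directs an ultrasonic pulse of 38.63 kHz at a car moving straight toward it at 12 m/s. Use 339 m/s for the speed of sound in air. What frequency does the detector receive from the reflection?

41.5 kHz

At the car (a moving observer), f₁ = f₀ · (v + u)/v = 38.63 × 351/339 ≈ 40.0 kHz.
On reflection it acts as a source moving toward the stationary detector: f₂ = f₁ · v/(v − u) = 40.0 × 339/327 ≈ 41.5 kHz.
Equivalently f₂ = f₀ · (v + u)/(v − u).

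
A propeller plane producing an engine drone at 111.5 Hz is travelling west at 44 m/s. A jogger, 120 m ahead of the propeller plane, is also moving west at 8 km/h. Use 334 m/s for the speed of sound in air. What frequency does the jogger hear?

128 Hz

8 km/h = 2.222 m/s.
The jogger is ahead, so the propeller plane is moving toward it while the jogger is moving away from the propeller plane.
With source approaching and observer receding, f' = f · (v − v_o)/(v − v_s).
f' = 111.5 × (334 − 2.222)/(334 − 44) = 111.5 × 331.78/290 ≈ 128 Hz.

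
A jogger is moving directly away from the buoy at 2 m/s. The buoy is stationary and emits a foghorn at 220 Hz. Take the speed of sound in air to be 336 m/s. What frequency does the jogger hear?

219 Hz

Moving observer, stationary source: f' = f · (v − v_o)/v.
f' = 220 × (336 − 2)/336 = 220 × 334/336 ≈ 219 Hz.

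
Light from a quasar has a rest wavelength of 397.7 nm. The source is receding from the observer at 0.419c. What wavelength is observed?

621.5 nm

Relativistic Doppler for wavelength: λ' = λ₀ · √((1 + β)/(1 − β)).
λ' = 397.7 × √(1.4190/0.5810) = 397.7 × 1.56280 ≈ 621.5 nm.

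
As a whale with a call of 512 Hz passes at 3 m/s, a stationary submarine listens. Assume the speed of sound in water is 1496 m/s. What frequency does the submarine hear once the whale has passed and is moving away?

511 Hz

Receding: f₂ = f · v/(v + v_s) = 512 × 1496/1499 ≈ 511 Hz.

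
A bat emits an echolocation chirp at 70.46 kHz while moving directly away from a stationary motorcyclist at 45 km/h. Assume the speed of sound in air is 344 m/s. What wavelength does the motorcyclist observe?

5.06 mm

45 km/h = 12.5 m/s.
Moving source, stationary observer: f' = f · v/(v + v_s) since the source is receding.
f' = 70.46 × 344/(344 + 12.5) ≈ 68.0 kHz.
λ' = v/f' = 344/67989.5 ≈ 5.06 mm.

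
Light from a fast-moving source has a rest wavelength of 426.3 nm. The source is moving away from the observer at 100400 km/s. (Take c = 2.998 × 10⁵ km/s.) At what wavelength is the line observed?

β = v/c = 100400/299800 = 0.3349.
Relativistic Doppler for wavelength: λ' = λ₀ · √((1 + β)/(1 − β)).
λ' = 426.3 × √(1.3349/0.6651) = 426.3 × 1.41669 ≈ 603.9 nm.

603.9 nm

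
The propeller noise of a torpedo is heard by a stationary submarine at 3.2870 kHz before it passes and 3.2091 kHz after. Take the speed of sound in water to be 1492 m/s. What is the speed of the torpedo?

17.9 m/s

f₁/f₂ = (v + v_s)/(v − v_s), so v_s = v · (f₁ − f₂)/(f₁ + f₂).
v_s = 1492 × (3.2870 − 3.2091)/(3.2870 + 3.2091) = 1492 × 0.0779/6.4961 ≈ 17.9 m/s.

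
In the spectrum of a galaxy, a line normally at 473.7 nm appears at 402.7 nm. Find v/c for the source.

0.161c

λ'/λ₀ = 0.8501 < 1 (blueshift), so the source is approaching.
λ'/λ₀ = √((1 − β)/(1 + β)) for an approaching source ⇒ β = (1 − r²)/(1 + r²) with r = λ'/λ₀.
β = (1 − 0.7227)/(1 + 0.7227) ≈ 0.161.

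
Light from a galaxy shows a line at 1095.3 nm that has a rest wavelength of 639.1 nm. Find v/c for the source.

λ'/λ₀ = 1.7138 > 1 (redshift), so the source is receding.
λ'/λ₀ = √((1 + β)/(1 − β)) for a receding source ⇒ β = (r² − 1)/(r² + 1) with r = λ'/λ₀.
β = (2.9372 − 1)/(2.9372 + 1) ≈ 0.492.

0.492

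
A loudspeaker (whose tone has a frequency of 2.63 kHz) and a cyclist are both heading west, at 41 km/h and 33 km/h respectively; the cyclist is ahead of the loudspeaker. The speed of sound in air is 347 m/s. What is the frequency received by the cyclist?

41 km/h = 11.39 m/s; 33 km/h = 9.167 m/s.
The cyclist is ahead, so the loudspeaker is moving toward it while the cyclist is moving away from the loudspeaker.
Both move, so f' = f · (v − v_o)/(v − v_s).
f' = 2.63 × (347 − 9.167)/(347 − 11.39) = 2.63 × 337.83/335.61 ≈ 2.65 kHz.

2.65 kHz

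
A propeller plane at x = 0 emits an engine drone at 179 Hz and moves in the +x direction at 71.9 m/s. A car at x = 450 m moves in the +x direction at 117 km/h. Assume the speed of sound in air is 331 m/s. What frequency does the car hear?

117 km/h = 32.5 m/s.
The observer lies on the +x side, so the source is heading toward the observer and the observer is heading away from the source.
With source approaching and observer receding, f' = f · (v − v_o)/(v − v_s).
f' = 179 × (331 − 32.5)/(331 − 71.9) = 179 × 298.5/259.1 ≈ 206 Hz.

206 Hz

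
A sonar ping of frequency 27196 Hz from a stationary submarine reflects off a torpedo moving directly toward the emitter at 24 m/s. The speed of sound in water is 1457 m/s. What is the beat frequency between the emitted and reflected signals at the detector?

The torpedo first receives the wave as a moving observer: f₁ = f₀ · (v + u)/v = 27196 × (1457 + 24)/1457 ≈ 27644 Hz.
The reflection then acts as a moving source: f₂ = f₁ · v/(v − u) ≈ 28107 Hz.
Equivalently f₂ = f₀ · (v + u)/(v − u).
Beat frequency: |f₂ − f₀| = 2u·f₀/(v − u) = 2 × 24 × 27196/1433 ≈ 911 Hz.

911 Hz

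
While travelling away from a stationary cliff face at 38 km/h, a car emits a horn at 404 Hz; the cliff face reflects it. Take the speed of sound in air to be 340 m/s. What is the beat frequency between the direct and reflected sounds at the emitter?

24.3 Hz

38 km/h = 10.56 m/s.
The cliff face receives the sound from a moving source: f₁ = f₀ · v/(v + v_e) = 404 × 340/350.56 ≈ 391.8 Hz.
On the return leg the car is a moving observer: f₂ = f₁ · (v − v_e)/v = 391.8 × 329.44/340 ≈ 379.7 Hz.
Equivalently f₂ = f₀ · (v − v_e)/(v + v_e).
Beat against the emitted tone: |f₂ − f₀| = 2v_e·f₀/(v + v_e) = 2 × 10.56 × 404/350.56 ≈ 24.3 Hz.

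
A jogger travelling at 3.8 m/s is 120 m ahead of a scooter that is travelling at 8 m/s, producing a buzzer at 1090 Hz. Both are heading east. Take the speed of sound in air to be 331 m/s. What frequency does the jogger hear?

The jogger is ahead, so the scooter is moving toward it while the jogger is moving away from the scooter.
General Doppler shift: f' = f · (v − v_o)/(v − v_s).
f' = 1090 × (331 − 3.8)/(331 − 8) = 1090 × 327.2/323 ≈ 1104 Hz.

1104 Hz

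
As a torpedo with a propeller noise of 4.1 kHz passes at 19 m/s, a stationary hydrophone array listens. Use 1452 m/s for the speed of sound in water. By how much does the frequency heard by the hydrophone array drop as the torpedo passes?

Approaching: f₁ = f · v/(v − v_s) = 4.1 × 1452/1433 ≈ 4.154 kHz.
Receding: f₂ = f · v/(v + v_s) = 4.1 × 1452/1471 ≈ 4.047 kHz.
Drop: f₁ − f₂ = 2f·v·v_s/(v² − v_s²) = 2 × 4.1 × 1452 × 19/(1452² − 19²) ≈ 0.107 kHz.

0.107 kHz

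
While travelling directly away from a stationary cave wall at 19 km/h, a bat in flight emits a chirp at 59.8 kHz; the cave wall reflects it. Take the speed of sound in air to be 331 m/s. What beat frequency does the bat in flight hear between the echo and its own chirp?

1877 Hz

19 km/h = 5.278 m/s.
The cave wall receives the sound from a moving source: f₁ = f₀ · v/(v + v_e) = 59.8 × 331/336.28 ≈ 58.861 kHz.
On the return leg the bat in flight is a moving observer: f₂ = f₁ · (v − v_e)/v = 58.861 × 325.72/331 ≈ 57.923 kHz.
Equivalently f₂ = f₀ · (v − v_e)/(v + v_e).
Beat against the emitted tone (with f₀ = 59800 Hz): |f₂ − f₀| = 2v_e·f₀/(v + v_e) = 2 × 5.278 × 59800/336.28 ≈ 1877 Hz.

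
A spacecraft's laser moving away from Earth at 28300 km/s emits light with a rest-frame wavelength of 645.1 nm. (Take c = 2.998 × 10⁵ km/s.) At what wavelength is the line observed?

709.2 nm

β = v/c = 28300/299800 = 0.0944.
Relativistic Doppler for wavelength: λ' = λ₀ · √((1 + β)/(1 − β)).
λ' = 645.1 × √(1.0944/0.9056) = 645.1 × 1.09930 ≈ 709.2 nm.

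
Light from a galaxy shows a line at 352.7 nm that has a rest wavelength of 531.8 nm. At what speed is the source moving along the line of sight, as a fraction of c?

0.389c

λ'/λ₀ = 0.6632 < 1 (blueshift), so the source is approaching.
λ'/λ₀ = √((1 − β)/(1 + β)) for an approaching source ⇒ β = (1 − r²)/(1 + r²) with r = λ'/λ₀.
β = (1 − 0.4399)/(1 + 0.4399) ≈ 0.389.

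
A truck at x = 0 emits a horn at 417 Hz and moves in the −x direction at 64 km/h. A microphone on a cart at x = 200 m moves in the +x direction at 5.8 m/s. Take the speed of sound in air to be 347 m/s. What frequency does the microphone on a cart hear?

64 km/h = 17.78 m/s.
The observer lies on the +x side, so the source is heading away from the observer and the observer is heading away from the source.
With source receding and observer receding, f' = f · (v − v_o)/(v + v_s).
f' = 417 × (347 − 5.8)/(347 + 17.78) = 417 × 341.2/364.78 ≈ 390 Hz.

390 Hz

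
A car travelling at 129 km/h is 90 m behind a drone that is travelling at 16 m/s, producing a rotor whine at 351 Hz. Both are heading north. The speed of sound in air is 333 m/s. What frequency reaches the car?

371 Hz

129 km/h = 35.83 m/s.
The car is behind, so the drone is moving away from it while the car is moving toward the drone.
Both move, so f' = f · (v + v_o)/(v + v_s).
f' = 351 × (333 + 35.83)/(333 + 16) = 351 × 368.83/349 ≈ 371 Hz.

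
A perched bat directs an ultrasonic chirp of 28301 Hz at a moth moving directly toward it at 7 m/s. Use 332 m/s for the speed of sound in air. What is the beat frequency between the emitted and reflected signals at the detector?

1219 Hz

The moth first receives the wave as a moving observer: f₁ = f₀ · (v + u)/v = 28301 × (332 + 7)/332 ≈ 28898 Hz.
The reflection then acts as a moving source: f₂ = f₁ · v/(v − u) ≈ 29520 Hz.
Equivalently f₂ = f₀ · (v + u)/(v − u).
Beat frequency: |f₂ − f₀| = 2u·f₀/(v − u) = 2 × 7 × 28301/325 ≈ 1219 Hz.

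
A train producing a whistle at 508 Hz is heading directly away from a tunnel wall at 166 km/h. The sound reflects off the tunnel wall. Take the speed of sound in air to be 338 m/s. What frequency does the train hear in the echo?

386 Hz

166 km/h = 46.11 m/s.
The tunnel wall receives the sound from a moving source: f₁ = f₀ · v/(v + v_e) = 508 × 338/384.11 ≈ 447 Hz.
On the return leg the train is a moving observer: f₂ = f₁ · (v − v_e)/v = 447 × 291.89/338 ≈ 386 Hz.
Equivalently f₂ = f₀ · (v − v_e)/(v + v_e).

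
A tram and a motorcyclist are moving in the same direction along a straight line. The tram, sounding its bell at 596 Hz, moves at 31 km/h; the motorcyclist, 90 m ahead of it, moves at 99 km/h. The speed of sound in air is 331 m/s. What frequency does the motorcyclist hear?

561 Hz

31 km/h = 8.611 m/s; 99 km/h = 27.5 m/s.
The motorcyclist is ahead, so the tram is moving toward it while the motorcyclist is moving away from the tram.
Both move, so f' = f · (v − v_o)/(v − v_s).
f' = 596 × (331 − 27.5)/(331 − 8.611) = 596 × 303.5/322.39 ≈ 561 Hz.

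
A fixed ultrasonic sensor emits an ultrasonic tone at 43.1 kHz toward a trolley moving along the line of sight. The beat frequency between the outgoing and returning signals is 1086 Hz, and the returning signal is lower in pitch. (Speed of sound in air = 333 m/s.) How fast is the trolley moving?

4.2 m/s

Double Doppler shift off a moving reflector: f₂ = f₀ · (v + u)/(v − u) (u > 0 toward emitter).
Returning signal is lower, so f₂ = f₀ − Δf = 43100 − 1086 = 42014 Hz.
Rearranging, u = v · (f₂ − f₀)/(f₂ + f₀) = 333 × -1086/85114 ≈ -4.2 m/s.
So the trolley is moving at 4.2 m/s away from the emitter.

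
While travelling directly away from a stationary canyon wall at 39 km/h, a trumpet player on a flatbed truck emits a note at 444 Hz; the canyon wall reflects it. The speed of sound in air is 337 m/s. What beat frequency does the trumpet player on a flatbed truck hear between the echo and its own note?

27.7 Hz

39 km/h = 10.83 m/s.
The canyon wall receives the sound from a moving source: f₁ = f₀ · v/(v + v_e) = 444 × 337/347.83 ≈ 430.2 Hz.
On the return leg the trumpet player on a flatbed truck is a moving observer: f₂ = f₁ · (v − v_e)/v = 430.2 × 326.17/337 ≈ 416.3 Hz.
Equivalently f₂ = f₀ · (v − v_e)/(v + v_e).
Beat against the emitted tone: |f₂ − f₀| = 2v_e·f₀/(v + v_e) = 2 × 10.83 × 444/347.83 ≈ 27.7 Hz.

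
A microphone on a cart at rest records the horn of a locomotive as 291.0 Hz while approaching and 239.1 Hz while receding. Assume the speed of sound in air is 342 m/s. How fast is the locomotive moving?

33 m/s

f₁/f₂ = (v + v_s)/(v − v_s), so v_s = v · (f₁ − f₂)/(f₁ + f₂).
v_s = 342 × (291.0 − 239.1)/(291.0 + 239.1) = 342 × 51.9/530.1 ≈ 33 m/s.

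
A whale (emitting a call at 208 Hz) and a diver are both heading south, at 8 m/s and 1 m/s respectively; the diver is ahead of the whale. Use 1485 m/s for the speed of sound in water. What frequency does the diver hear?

209 Hz

The diver is ahead, so the whale is moving toward it while the diver is moving away from the whale.
Both move, so f' = f · (v − v_o)/(v − v_s).
f' = 208 × (1485 − 1)/(1485 − 8) = 208 × 1484/1477 ≈ 209 Hz.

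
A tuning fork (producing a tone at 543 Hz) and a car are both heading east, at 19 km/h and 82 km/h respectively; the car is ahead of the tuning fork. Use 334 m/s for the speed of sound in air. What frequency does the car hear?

19 km/h = 5.278 m/s; 82 km/h = 22.78 m/s.
The car is ahead, so the tuning fork is moving toward it while the car is moving away from the tuning fork.
General Doppler shift: f' = f · (v − v_o)/(v − v_s).
f' = 543 × (334 − 22.78)/(334 − 5.278) = 543 × 311.22/328.72 ≈ 514 Hz.

514 Hz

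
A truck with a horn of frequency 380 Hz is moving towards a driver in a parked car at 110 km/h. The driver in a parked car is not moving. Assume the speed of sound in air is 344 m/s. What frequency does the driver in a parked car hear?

417 Hz

110 km/h = 30.56 m/s.
With the source moving toward a stationary observer, f' = f · v/(v − v_s).
f' = 380 × 344/(344 − 30.56) = 380 × 344/313.4 ≈ 417 Hz.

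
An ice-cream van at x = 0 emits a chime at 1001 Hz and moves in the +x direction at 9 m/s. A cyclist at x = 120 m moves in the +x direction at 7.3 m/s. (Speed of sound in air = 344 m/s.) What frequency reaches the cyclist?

The observer lies on the +x side, so the source is heading toward the observer and the observer is heading away from the source.
Both move, so f' = f · (v − v_o)/(v − v_s).
f' = 1001 × (344 − 7.3)/(344 − 9) = 1001 × 336.7/335 ≈ 1006 Hz.

1006 Hz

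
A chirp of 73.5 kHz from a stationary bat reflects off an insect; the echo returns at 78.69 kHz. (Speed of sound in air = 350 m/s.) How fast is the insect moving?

Double Doppler shift off a moving reflector: f₂ = f₀ · (v + u)/(v − u) (u > 0 toward emitter).
Rearranging, u = v · (f₂ − f₀)/(f₂ + f₀) = 350 × 5.19/152.19 ≈ 11.9 m/s.
So the insect is moving at 11.9 m/s toward the emitter.

11.9 m/s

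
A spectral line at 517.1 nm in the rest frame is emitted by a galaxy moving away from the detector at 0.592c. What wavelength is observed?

1021.4 nm

Relativistic Doppler for wavelength: λ' = λ₀ · √((1 + β)/(1 − β)).
λ' = 517.1 × √(1.5920/0.4080) = 517.1 × 1.97534 ≈ 1021.4 nm.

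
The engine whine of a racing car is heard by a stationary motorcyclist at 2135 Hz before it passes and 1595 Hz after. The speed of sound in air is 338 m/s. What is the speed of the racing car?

f₁/f₂ = (v + v_s)/(v − v_s), so v_s = v · (f₁ − f₂)/(f₁ + f₂).
v_s = 338 × (2135 − 1595)/(2135 + 1595) = 338 × 540/3730 ≈ 49 m/s.

49 m/s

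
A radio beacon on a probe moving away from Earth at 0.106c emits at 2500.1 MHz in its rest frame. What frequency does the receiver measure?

Relativistic Doppler for frequency: f' = f₀ · √((1 − β)/(1 + β)).
f' = 2500.1 × √(0.8940/1.1060) = 2500.1 × 0.89907 ≈ 2247.8 MHz.

2247.8 MHz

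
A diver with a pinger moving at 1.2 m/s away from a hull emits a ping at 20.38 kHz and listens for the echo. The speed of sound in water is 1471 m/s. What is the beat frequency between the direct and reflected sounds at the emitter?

33.2 Hz

The hull receives the sound from a moving source: f₁ = f₀ · v/(v + v_e) = 20.38 × 1471/1472.2 ≈ 20.3634 kHz.
On the return leg the diver with a pinger is a moving observer: f₂ = f₁ · (v − v_e)/v = 20.3634 × 1469.8/1471 ≈ 20.3468 kHz.
Equivalently f₂ = f₀ · (v − v_e)/(v + v_e).
Beat against the emitted tone (with f₀ = 20380 Hz): |f₂ − f₀| = 2v_e·f₀/(v + v_e) = 2 × 1.2 × 20380/1472.2 ≈ 33.2 Hz.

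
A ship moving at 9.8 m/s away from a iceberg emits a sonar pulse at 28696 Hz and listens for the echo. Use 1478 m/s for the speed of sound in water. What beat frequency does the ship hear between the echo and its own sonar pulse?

The iceberg receives the sound from a moving source: f₁ = f₀ · v/(v + v_e) = 28696 × 1478/1487.8 ≈ 28507 Hz.
On the return leg the ship is a moving observer: f₂ = f₁ · (v − v_e)/v = 28507 × 1468.2/1478 ≈ 28318 Hz.
Beat against the emitted tone: |f₂ − f₀| = 2v_e·f₀/(v + v_e) = 2 × 9.8 × 28696/1487.8 ≈ 378 Hz.

378 Hz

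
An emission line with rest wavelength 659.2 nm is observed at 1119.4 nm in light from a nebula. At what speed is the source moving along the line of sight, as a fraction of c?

λ'/λ₀ = 1.6981 > 1 (redshift), so the source is receding.
λ'/λ₀ = √((1 + β)/(1 − β)) for a receding source ⇒ β = (r² − 1)/(r² + 1) with r = λ'/λ₀.
β = (2.8836 − 1)/(2.8836 + 1) ≈ 0.485.

0.485c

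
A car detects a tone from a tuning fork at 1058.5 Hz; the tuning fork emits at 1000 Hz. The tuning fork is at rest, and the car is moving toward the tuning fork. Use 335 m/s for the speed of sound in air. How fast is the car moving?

19.6 m/s

f' = f · (v + v_o)/v ⇒ v_o = v · |f'/f − 1|.
v_o = 335 × |1058.5/1000 − 1| = 335 × 0.0585 ≈ 19.6 m/s.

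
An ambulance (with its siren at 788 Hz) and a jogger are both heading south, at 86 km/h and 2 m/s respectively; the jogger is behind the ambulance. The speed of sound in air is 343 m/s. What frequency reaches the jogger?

86 km/h = 23.89 m/s.
The jogger is behind, so the ambulance is moving away from it while the jogger is moving toward the ambulance.
With source receding and observer approaching, f' = f · (v + v_o)/(v + v_s).
f' = 788 × (343 + 2)/(343 + 23.89) = 788 × 345/366.89 ≈ 741 Hz.

741 Hz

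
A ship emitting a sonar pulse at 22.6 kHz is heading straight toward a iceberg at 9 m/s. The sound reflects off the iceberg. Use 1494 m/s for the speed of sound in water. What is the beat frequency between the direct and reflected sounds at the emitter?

274 Hz

The iceberg receives the sound from a moving source: f₁ = f₀ · v/(v − v_e) = 22.6 × 1494/1485 ≈ 22.737 kHz.
On the return leg the ship is a moving observer: f₂ = f₁ · (v + v_e)/v = 22.737 × 1503/1494 ≈ 22.874 kHz.
Beat against the emitted tone (with f₀ = 22600 Hz): |f₂ − f₀| = 2v_e·f₀/(v − v_e) = 2 × 9 × 22600/1485 ≈ 274 Hz.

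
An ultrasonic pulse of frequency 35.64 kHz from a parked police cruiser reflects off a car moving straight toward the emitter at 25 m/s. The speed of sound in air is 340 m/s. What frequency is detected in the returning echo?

41.3 kHz

At the car (a moving observer), f₁ = f₀ · (v + u)/v = 35.64 × 365/340 ≈ 38.3 kHz.
The reflection then acts as a moving source: f₂ = f₁ · v/(v − u) ≈ 41.3 kHz.
Equivalently f₂ = f₀ · (v + u)/(v − u).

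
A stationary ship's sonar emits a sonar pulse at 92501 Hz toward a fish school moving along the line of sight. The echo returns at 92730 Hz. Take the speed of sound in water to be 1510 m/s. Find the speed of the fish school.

1.87 m/s

Double Doppler shift off a moving reflector: f₂ = f₀ · (v + u)/(v − u) (u > 0 toward emitter).
Rearranging, u = v · (f₂ − f₀)/(f₂ + f₀) = 1510 × 229/185231 ≈ 1.87 m/s.
So the fish school is moving at 1.87 m/s toward the emitter.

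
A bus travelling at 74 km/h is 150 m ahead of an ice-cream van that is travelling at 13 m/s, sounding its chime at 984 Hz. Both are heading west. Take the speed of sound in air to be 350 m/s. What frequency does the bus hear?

74 km/h = 20.56 m/s.
The bus is ahead, so the ice-cream van is moving toward it while the bus is moving away from the ice-cream van.
General Doppler shift: f' = f · (v − v_o)/(v − v_s).
f' = 984 × (350 − 20.56)/(350 − 13) = 984 × 329.44/337 ≈ 962 Hz.

962 Hz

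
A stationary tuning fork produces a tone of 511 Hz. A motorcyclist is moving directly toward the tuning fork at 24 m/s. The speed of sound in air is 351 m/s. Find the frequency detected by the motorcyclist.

Moving observer, stationary source: f' = f · (v + v_o)/v.
f' = 511 × (351 + 24)/351 = 511 × 375/351 ≈ 546 Hz.

546 Hz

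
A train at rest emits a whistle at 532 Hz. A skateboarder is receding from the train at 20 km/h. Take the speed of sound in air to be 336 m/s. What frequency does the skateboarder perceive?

20 km/h = 5.556 m/s.
Only the observer moves, away from the source, so f' = f · (v − v_o)/v.
f' = 532 × (336 − 5.556)/336 = 532 × 330.44/336 ≈ 523 Hz.

523 Hz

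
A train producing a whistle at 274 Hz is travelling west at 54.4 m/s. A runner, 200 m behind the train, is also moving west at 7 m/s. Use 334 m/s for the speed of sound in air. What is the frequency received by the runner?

241 Hz

The runner is behind, so the train is moving away from it while the runner is moving toward the train.
With source receding and observer approaching, f' = f · (v + v_o)/(v + v_s).
f' = 274 × (334 + 7)/(334 + 54.4) = 274 × 341/388.4 ≈ 241 Hz.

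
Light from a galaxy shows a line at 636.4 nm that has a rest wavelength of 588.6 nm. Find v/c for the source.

λ'/λ₀ = 1.0812 > 1 (redshift), so the source is receding.
λ'/λ₀ = √((1 + β)/(1 − β)) for a receding source ⇒ β = (r² − 1)/(r² + 1) with r = λ'/λ₀.
β = (1.1690 − 1)/(1.1690 + 1) ≈ 0.078.

0.078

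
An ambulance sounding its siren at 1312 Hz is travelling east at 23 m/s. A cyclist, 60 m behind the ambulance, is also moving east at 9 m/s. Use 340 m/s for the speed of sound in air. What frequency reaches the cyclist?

1261 Hz

The cyclist is behind, so the ambulance is moving away from it while the cyclist is moving toward the ambulance.
With source receding and observer approaching, f' = f · (v + v_o)/(v + v_s).
f' = 1312 × (340 + 9)/(340 + 23) = 1312 × 349/363 ≈ 1261 Hz.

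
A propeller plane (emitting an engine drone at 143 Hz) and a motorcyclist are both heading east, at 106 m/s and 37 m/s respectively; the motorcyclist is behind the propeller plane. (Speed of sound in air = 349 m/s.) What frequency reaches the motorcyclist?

The motorcyclist is behind, so the propeller plane is moving away from it while the motorcyclist is moving toward the propeller plane.
With source receding and observer approaching, f' = f · (v + v_o)/(v + v_s).
f' = 143 × (349 + 37)/(349 + 106) = 143 × 386/455 ≈ 121 Hz.

121 Hz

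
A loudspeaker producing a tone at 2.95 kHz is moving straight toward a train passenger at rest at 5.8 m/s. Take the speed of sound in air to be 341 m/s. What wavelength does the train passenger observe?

11.4 cm

Only the source moves, toward the listener, so f' = f · v/(v − v_s).
f' = 2.95 × 341/(341 − 5.8) ≈ 3.00 kHz.
λ' = v/f' = 341/3001.04 ≈ 11.4 cm.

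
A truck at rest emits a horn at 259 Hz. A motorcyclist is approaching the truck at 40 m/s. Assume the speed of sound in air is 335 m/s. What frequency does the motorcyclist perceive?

Moving observer, stationary source: f' = f · (v + v_o)/v.
f' = 259 × (335 + 40)/335 = 259 × 375/335 ≈ 290 Hz.

290 Hz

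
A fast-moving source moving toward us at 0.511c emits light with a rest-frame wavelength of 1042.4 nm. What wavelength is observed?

593.0 nm

Relativistic Doppler for wavelength: λ' = λ₀ · √((1 − β)/(1 + β)).
λ' = 1042.4 × √(0.4890/1.5110) = 1042.4 × 0.56888 ≈ 593.0 nm.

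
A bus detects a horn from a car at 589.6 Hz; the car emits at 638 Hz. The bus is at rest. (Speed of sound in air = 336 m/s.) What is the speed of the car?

f' < f, so the car is receding.
f' = f · v/(v + v_s) ⇒ v_s = v · |1 − f/f'|.
v_s = 336 × |1 − 638/589.6| = 336 × 0.08209 ≈ 28 m/s.

28 m/s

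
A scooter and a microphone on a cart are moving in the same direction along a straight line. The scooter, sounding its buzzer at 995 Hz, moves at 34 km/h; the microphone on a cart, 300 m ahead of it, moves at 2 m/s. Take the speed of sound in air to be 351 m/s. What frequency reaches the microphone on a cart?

34 km/h = 9.444 m/s.
The microphone on a cart is ahead, so the scooter is moving toward it while the microphone on a cart is moving away from the scooter.
Both move, so f' = f · (v − v_o)/(v − v_s).
f' = 995 × (351 − 2)/(351 − 9.444) = 995 × 349/341.56 ≈ 1017 Hz.

1017 Hz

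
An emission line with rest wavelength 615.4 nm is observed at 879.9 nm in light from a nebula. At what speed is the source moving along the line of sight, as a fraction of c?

0.343c

λ'/λ₀ = 1.4298 > 1 (redshift), so the source is receding.
λ'/λ₀ = √((1 + β)/(1 − β)) for a receding source ⇒ β = (r² − 1)/(r² + 1) with r = λ'/λ₀.
β = (2.0443 − 1)/(2.0443 + 1) ≈ 0.343.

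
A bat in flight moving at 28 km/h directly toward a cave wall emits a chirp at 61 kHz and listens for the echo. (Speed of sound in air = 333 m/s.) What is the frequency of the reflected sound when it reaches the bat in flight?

28 km/h = 7.778 m/s.
The cave wall receives the sound from a moving source: f₁ = f₀ · v/(v − v_e) = 61 × 333/325.22 ≈ 62.5 kHz.
On the return leg the bat in flight is a moving observer: f₂ = f₁ · (v + v_e)/v = 62.5 × 340.78/333 ≈ 63.9 kHz.

63.9 kHz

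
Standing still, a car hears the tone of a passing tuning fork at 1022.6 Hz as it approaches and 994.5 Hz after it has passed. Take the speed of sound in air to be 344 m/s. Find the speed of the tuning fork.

f₁/f₂ = (v + v_s)/(v − v_s), so v_s = v · (f₁ − f₂)/(f₁ + f₂).
v_s = 344 × (1022.6 − 994.5)/(1022.6 + 994.5) = 344 × 28.1/2017.1 ≈ 4.8 m/s.

4.8 m/s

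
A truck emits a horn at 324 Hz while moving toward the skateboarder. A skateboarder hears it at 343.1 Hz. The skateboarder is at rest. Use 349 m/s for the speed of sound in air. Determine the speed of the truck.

19.4 m/s

f' = f · v/(v − v_s) ⇒ v_s = v · |1 − f/f'|.
v_s = 349 × |1 − 324/343.1| = 349 × 0.05567 ≈ 19.4 m/s.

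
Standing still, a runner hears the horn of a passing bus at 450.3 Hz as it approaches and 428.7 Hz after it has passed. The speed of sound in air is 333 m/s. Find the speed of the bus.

8.2 m/s

f₁/f₂ = (v + v_s)/(v − v_s), so v_s = v · (f₁ − f₂)/(f₁ + f₂).
v_s = 333 × (450.3 − 428.7)/(450.3 + 428.7) = 333 × 21.6/879.0 ≈ 8.2 m/s.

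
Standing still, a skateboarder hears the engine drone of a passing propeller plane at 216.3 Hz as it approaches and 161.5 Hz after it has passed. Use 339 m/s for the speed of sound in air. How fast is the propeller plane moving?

49 m/s

f₁/f₂ = (v + v_s)/(v − v_s), so v_s = v · (f₁ − f₂)/(f₁ + f₂).
v_s = 339 × (216.3 − 161.5)/(216.3 + 161.5) = 339 × 54.8/377.8 ≈ 49 m/s.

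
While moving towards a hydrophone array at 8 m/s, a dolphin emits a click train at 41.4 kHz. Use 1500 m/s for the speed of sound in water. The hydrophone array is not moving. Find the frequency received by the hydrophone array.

Moving source, stationary observer: f' = f · v/(v − v_s) since the source is approaching.
f' = 41.4 × 1500/(1500 − 8) = 41.4 × 1500/1492 ≈ 41.6 kHz.

41.6 kHz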